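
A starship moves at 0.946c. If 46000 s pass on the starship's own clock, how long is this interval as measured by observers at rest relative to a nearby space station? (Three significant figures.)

γ = 1/√(1 − β²) = 1/√(1 − 0.894916) = 1/√0.105084 = 1/0.324167 = 3.0848.
The onboard clock measures proper time, so the interval in the rest frame of a nearby space station is dilated: Δt = γ·Δτ = 3.0848 × 46000 s = 1.42×10^5 s.

1.42×10^5 s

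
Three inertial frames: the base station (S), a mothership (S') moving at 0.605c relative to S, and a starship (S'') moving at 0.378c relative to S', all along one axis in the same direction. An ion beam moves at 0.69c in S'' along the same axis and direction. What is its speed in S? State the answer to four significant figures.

0.9601c

Apply u = (u'+v)/(1+u'v) twice. Ion beam in the mothership frame: (0.69+0.378)/(1+0.69·0.378) = 1.068/1.26082 = 0.84707c.
That velocity, transformed to the rest frame of the base station: (0.84707+0.605)/(1+0.84707·0.605) = 1.45207/1.51247735 = 0.96006c.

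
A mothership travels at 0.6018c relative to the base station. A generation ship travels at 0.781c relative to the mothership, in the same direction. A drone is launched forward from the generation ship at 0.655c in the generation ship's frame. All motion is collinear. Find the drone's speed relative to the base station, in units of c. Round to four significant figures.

0.9873c

Compose velocities in two stages. Stage 1 (into S'): u₁ = (0.655+0.781)/(1+0.655×0.781) = 0.95002.
Stage 2 (into S): u = (0.95002+0.6018)/(1+0.95002×0.6018) = 0.98734, so the speed is 0.9873c.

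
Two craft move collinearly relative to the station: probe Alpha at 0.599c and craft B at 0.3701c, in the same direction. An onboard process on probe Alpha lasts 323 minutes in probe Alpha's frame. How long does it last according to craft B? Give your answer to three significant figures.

Transform probe Alpha's velocity into craft B's frame: (0.599 − 0.3701)/(1 − 0.599·0.3701) = 0.2289/0.7783101, so the relative speed is 0.2941c.
γ for this relative speed: γ = 1/√(1 − 0.0864948) = 1.0463.
Probe Alpha's interval is proper; time dilation gives Δt_B = γΔτ = 1.0463 × 323 minutes = 338 minutes.

338 minutes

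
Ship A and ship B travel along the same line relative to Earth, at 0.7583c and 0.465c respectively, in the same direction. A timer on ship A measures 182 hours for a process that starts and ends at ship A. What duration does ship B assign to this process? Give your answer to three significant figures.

204 hours

Transform ship A's velocity into ship B's frame: (0.7583 − 0.465)/(1 − 0.7583·0.465) = 0.2933/0.6473905, so the relative speed is 0.45305c.
At |u| = 0.45305c, γ = (1 − 0.205254)^(−1/2) = 1.1217.
Ship A's interval is proper; time dilation gives Δt_B = γΔτ = 1.1217 × 182 hours = 204 hours.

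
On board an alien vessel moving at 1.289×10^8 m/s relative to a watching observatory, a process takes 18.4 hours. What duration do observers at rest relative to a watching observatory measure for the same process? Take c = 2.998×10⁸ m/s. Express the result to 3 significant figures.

20.4 hours

β = v/c = (1.289×10^8 m/s)/(2.998×10⁸ m/s) = 0.429953.
With β = 0.429953, γ = 1/√(1 − 0.429953²) = 1/√0.8151404 = 1.1076.
Time dilation: Δt = γ·Δτ = 1.1076 × 18.4 = 20.4 hours.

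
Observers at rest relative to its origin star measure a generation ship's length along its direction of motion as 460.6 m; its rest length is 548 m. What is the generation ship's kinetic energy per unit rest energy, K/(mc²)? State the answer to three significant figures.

From L = L₀/γ: γ = 548/460.6 = 1.18975.
K/(mc²) = γ − 1 = 1.18975 − 1 = 0.190.

0.190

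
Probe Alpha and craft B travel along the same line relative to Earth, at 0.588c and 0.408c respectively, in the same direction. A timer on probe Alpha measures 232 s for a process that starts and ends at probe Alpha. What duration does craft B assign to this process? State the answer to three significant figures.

The velocity of probe Alpha relative to craft B is (0.588 − 0.408)c / (1 − 0.588×0.408) = 0.23681c; relative speed 0.23681c.
At |u| = 0.23681c, γ = (1 − 0.056079)^(−1/2) = 1.0293.
The clock on probe Alpha records proper time, so craft B measures Δt = γΔτ = 1.0293 × 232 = 239 s.

239 s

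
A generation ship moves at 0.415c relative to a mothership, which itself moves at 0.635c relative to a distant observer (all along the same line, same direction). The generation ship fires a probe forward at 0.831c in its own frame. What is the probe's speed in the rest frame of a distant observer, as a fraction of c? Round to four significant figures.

Compose velocities in two stages. Stage 1 (into S'): u₁ = (0.831+0.415)/(1+0.831×0.415) = 0.92649.
Stage 2 (into S): u = (0.92649+0.635)/(1+0.92649×0.635) = 0.98311, so the speed is 0.9831c.

0.9831c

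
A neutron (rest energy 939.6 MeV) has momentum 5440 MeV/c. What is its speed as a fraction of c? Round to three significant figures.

pc/(mc²) = 5440/939.6 = 5.7897 = βγ = β/√(1−β²).
So β² = x²/(1 + x²) with x = 5.7897: x² = 33.5206, β² = 33.5206/34.5206 = 0.971032, β = 0.985.

0.985c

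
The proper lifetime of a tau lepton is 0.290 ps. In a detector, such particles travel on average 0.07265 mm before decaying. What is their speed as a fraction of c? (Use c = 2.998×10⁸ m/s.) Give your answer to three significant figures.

0.641c

Let x = d/(cτ) = 7.265×10^-5 m / (2.998×10⁸ m/s × 2.900×10^-13 s) = 0.83561. Since d = βγcτ, x = βγ = β/√(1−β²).
Solving: β² = x²/(1+x²) = 0.698244/1.698244 = 0.411156, so β = 0.641.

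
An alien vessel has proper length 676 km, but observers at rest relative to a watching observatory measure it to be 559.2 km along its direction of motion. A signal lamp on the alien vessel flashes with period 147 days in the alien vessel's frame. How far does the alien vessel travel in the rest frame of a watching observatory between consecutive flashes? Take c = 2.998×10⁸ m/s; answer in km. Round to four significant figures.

2.586×10^12 km

Length contraction gives γ = L₀/L = 676/559.2 = 1.20887.
β = √(1 − 1/γ²) = 0.56188. Lab-frame period = γτ = 1.20887×147 days = 177.7 days. Distance = βc × γτ = 0.56188 × 2.998×10⁸ m/s × 15353280 s = 2.5863×10^15 m = 2.586×10^12 km.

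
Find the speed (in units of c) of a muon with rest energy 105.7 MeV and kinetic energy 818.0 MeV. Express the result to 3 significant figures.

0.993c

γ = 1 + K/(mc²) = 1 + 818.0/105.7 = 8.7389.
β = √(1 − 1/γ²) = √(1 − 0.0130944) = √0.9869056 = 0.993.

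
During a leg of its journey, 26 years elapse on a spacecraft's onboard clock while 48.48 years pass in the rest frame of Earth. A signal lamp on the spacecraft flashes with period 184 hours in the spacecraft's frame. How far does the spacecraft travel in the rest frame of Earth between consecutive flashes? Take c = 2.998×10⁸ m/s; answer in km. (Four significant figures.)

3.125×10^11 km

The time-dilation ratio gives γ = 48.48/26 = 1.86462.
β = √(1 − 1/γ²) = 0.84403. Lab-frame period = γτ = 1.86462×184 hours = 343.09 hours. Distance = βc × γτ = 0.84403 × 2.998×10⁸ m/s × 1235124 s = 3.1254×10^14 m = 3.125×10^11 km.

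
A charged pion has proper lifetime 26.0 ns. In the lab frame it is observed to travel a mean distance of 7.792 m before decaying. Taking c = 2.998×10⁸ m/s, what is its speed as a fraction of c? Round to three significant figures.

0.707c

Lab distance = (lab lifetime)·v = γτ·βc, so βγ = d/(cτ) = 7.792/(2.998×10⁸ × 2.600×10^-8) = 0.99964.
With βγ = 0.99964: γ² = 1 + (βγ)² = 1.99928, and β = (βγ)/γ = 0.99964/1.41396 = 0.707.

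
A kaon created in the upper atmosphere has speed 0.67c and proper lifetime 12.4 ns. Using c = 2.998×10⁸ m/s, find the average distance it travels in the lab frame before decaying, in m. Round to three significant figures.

β² = 0.4489, so γ = 1/√0.5511 = 1.3471.
Lab-frame lifetime: Δt = γτ = 1.3471 × 12.4 ns = 16.704 ns.
Distance: d = vΔt = 0.67 × 2.998×10⁸ m/s × 1.6704×10^-8 s = 3.36 m.

3.36 m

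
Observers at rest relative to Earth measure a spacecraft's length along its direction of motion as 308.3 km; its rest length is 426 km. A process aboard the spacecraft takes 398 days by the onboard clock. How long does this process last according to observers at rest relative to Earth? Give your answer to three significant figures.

550 days

Length contraction gives γ = L₀/L = 426/308.3 = 1.38177.
The same γ dilates the second interval: 1.38177 × 398 days = 550 days.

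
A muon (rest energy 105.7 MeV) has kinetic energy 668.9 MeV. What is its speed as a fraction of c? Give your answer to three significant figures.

K = (γ−1)mc², so γ = 1 + 668.9/105.7 = 7.3283.
Then v/c = √(1 − γ⁻²) = √(1 − 0.0186206) = √0.9813794 = 0.991.

0.991c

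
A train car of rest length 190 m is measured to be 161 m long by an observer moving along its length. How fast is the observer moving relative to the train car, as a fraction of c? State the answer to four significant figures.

Length contraction gives γ = L₀/L = 190/161 = 1.1801.
β = √(1 − 1/γ²) = √0.281937 = 0.5310.

0.5310c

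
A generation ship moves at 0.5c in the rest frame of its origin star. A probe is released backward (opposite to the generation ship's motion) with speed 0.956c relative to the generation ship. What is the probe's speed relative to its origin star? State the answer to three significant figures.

Relativistic velocity addition: u = (u' + v)/(1 + u'v/c²), with u' = −0.956c and v = 0.5c.
Numerator: −0.956 + 0.5 = −0.456. Denominator: 1 + (−0.956)(0.5) = 0.522.
u = −0.456/0.522 = −0.87356, so the speed is 0.874c.

0.874c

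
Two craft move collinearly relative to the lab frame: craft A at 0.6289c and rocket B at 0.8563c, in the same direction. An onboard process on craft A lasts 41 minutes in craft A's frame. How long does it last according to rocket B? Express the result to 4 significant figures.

47.12 minutes

The velocity of craft A relative to rocket B is (0.6289 − 0.8563)c / (1 − 0.6289×0.8563) = −0.49277c; relative speed 0.49277c.
At |u| = 0.49277c, γ = (1 − 0.242822)^(−1/2) = 1.1492.
Craft A's interval is proper; time dilation gives Δt_B = γΔτ = 1.1492 × 41 minutes = 47.12 minutes.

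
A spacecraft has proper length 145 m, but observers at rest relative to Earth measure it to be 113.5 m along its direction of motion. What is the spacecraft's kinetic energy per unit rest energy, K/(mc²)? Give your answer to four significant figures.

0.2775

Length contraction gives γ = L₀/L = 145/113.5 = 1.27753.
K/(mc²) = γ − 1 = 1.27753 − 1 = 0.2775.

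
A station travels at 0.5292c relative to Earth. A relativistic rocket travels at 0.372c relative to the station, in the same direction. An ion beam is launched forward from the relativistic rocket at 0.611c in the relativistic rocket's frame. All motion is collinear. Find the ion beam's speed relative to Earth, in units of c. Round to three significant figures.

First combine the ion beam and relativistic rocket (S''→S'): u₁ = (0.611 + 0.372)/(1 + 0.611×0.372) = 0.983/1.227292 = 0.80095.
Then combine with the station (S'→S): u = (0.80095 + 0.5292)/(1 + 0.80095×0.5292) = 1.33015/1.42386274 = 0.93418.

0.934c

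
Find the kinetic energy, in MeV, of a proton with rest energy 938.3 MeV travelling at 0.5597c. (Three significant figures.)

194 MeV

γ = 1/√(1 − β²) = 1/√(1 − 0.31326409) = 1/√0.68673591 = 1/0.828695 = 1.20672.
Kinetic energy: K = (γ − 1)mc² = (1.20672 − 1) × 938.3 MeV = 0.20672 × 938.3 = 194 MeV.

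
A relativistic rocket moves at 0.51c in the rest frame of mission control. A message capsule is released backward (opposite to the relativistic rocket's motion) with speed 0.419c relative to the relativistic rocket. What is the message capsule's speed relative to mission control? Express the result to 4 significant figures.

0.1157c

In units of c, u = (u' + v)/(1 + u'v) with u' = −0.419 and v = 0.51.
Numerator: −0.419 + 0.51 = 0.091. Denominator: 1 + (−0.419)(0.51) = 0.78631.
u = 0.091/0.78631 = 0.11573, so the speed is 0.1157c.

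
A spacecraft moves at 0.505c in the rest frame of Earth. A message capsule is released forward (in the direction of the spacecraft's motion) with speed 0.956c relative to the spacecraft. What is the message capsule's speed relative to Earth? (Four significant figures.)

In units of c, u = (u' + v)/(1 + u'v) with u' = 0.956 and v = 0.505.
Numerator: 0.956 + 0.505 = 1.461. Denominator: 1 + (0.956)(0.505) = 1.48278.
u = 1.461/1.48278 = 0.98531, so the speed is 0.9853c.

0.9853c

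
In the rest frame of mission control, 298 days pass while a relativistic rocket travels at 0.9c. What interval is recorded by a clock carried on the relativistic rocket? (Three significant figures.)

γ = 1/√(1 − β²) = 1/√(1 − 0.81) = 1/√0.19 = 1/0.43589 = 2.2942.
The moving clock records proper time: Δτ = Δt/γ = 298/2.2942 = 130 days.

130 days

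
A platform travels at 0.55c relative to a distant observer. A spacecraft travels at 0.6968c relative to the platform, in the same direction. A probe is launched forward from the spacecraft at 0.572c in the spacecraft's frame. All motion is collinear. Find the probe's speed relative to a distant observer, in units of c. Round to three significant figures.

0.972c

First combine the probe and spacecraft (S''→S'): u₁ = (0.572 + 0.6968)/(1 + 0.572×0.6968) = 1.2688/1.3985696 = 0.90721.
Then combine with the platform (S'→S): u = (0.90721 + 0.55)/(1 + 0.90721×0.55) = 1.45721/1.4989655 = 0.97214.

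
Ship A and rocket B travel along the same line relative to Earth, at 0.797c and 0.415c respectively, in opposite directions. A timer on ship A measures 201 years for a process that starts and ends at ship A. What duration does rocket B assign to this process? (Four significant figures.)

486.8 years

The velocity of ship A relative to rocket B is (0.797 + 0.415)c / (1 + 0.797×0.415) = 0.91076c; relative speed 0.91076c.
At |u| = 0.91076c, γ = (1 − 0.829484)^(−1/2) = 2.4217.
Ship A's interval is proper; time dilation gives Δt_B = γΔτ = 2.4217 × 201 years = 486.8 years.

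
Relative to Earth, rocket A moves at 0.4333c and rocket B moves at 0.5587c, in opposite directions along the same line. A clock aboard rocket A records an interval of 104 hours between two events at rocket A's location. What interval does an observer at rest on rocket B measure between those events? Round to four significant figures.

172.8 hours

Speed of rocket A in rocket B's frame: u = (v_A + v_B)/(1 + v_A v_B/c²) = (0.4333 + 0.5587)/(1 + 0.4333×0.5587) = 0.992/1.24208471 = 0.79866; |u| = 0.79866c.
γ for this relative speed: γ = 1/√(1 − 0.637858) = 1.6617.
Rocket A's interval is proper; time dilation gives Δt_B = γΔτ = 1.6617 × 104 hours = 172.8 hours.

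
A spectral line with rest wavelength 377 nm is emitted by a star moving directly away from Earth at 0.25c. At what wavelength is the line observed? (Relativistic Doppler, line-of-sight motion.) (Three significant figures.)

487 nm

Relativistic Doppler for wavelength: λ_obs = λ_src · √((1+β)/(1−β)).
With β = 0.25: factor = √(1.25/0.75) = 1.291.
λ_obs = 377 × 1.291 = 487 nm.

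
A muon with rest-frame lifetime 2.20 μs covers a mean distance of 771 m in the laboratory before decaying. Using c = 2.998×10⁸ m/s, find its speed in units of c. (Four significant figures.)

0.7599c

d = βγcτ ⇒ βγ = d/(cτ) = 771.0 m / (659.56 m) = 1.169.
β = (βγ)/√(1+(βγ)²) = 1.169/√2.36656 = 0.7599.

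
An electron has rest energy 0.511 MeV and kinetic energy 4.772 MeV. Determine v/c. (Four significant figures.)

K = (γ−1)mc², so γ = 1 + 4.772/0.511 = 10.339.
Then v/c = √(1 − γ⁻²) = √(1 − 0.00935498) = √0.99064502 = 0.9953.

0.9953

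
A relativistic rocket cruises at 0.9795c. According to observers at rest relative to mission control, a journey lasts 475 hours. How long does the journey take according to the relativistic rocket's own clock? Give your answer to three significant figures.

95.7 hours

γ = 1/√(1 − β²) = 1/√(1 − 0.95942025) = 1/√0.04057975 = 1/0.201444 = 4.9642.
The moving clock records proper time: Δτ = Δt/γ = 475/4.9642 = 95.7 hours.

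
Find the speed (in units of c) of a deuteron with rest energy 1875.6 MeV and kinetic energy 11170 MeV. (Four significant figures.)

γ = 1 + K/(mc²) = 1 + 11170/1875.6 = 6.9554.
β = √(1 − 1/γ²) = √(1 − 0.0206707) = √0.9793293 = 0.9896.

0.9896c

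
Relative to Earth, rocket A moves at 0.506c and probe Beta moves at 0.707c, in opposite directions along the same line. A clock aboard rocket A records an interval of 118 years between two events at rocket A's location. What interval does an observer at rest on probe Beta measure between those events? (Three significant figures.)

263 years

Speed of rocket A in probe Beta's frame: u = (v_A + v_B)/(1 + v_A v_B/c²) = (0.506 + 0.707)/(1 + 0.506×0.707) = 1.213/1.357742 = 0.8934; |u| = 0.8934c.
At |u| = 0.8934c, γ = (1 − 0.798164)^(−1/2) = 2.2259.
Rocket A's interval is proper; time dilation gives Δt_B = γΔτ = 2.2259 × 118 years = 263 years.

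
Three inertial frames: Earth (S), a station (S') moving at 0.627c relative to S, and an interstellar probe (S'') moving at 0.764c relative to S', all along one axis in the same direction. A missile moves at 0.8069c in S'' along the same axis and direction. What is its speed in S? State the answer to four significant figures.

Compose velocities in two stages. Stage 1 (into S'): u₁ = (0.8069+0.764)/(1+0.8069×0.764) = 0.97181.
Stage 2 (into S): u = (0.97181+0.627)/(1+0.97181×0.627) = 0.99347, so the speed is 0.9935c.

0.9935c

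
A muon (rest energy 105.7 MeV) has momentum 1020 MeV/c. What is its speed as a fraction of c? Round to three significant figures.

βγ = pc/(mc²) = 1020/105.7 = 9.65.
Since γ² = 1 + (βγ)² = 94.1225, γ = √94.1225 = 9.70168, and β = (βγ)/γ = 9.65/9.70168 = 0.995.

0.995c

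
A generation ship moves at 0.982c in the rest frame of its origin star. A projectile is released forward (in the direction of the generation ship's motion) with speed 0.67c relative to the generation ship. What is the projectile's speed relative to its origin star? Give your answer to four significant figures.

0.9964c

Relativistic velocity addition: u = (u' + v)/(1 + u'v/c²), with u' = 0.67c and v = 0.982c.
Numerator: 0.67 + 0.982 = 1.652. Denominator: 1 + (0.67)(0.982) = 1.65794.
u = 1.652/1.65794 = 0.99642, so the speed is 0.9964c.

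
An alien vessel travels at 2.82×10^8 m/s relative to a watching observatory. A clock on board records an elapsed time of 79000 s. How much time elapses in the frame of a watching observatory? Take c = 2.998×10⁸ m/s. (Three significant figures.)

β = v/c = (2.82×10^8 m/s)/(2.998×10⁸ m/s) = 0.940627.
Lorentz factor: γ = (1 − 0.8847792)^(−1/2) = 2.946.
Time dilation: Δt = γ·Δτ = 2.946 × 79000 = 2.33×10^5 s.

2.33×10^5 s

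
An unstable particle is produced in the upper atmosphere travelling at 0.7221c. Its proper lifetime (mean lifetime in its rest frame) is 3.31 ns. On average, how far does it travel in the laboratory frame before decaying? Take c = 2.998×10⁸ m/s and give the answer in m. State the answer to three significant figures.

γ = 1/√(1 − β²) = 1/√(1 − 0.52142841) = 1/√0.47857159 = 1/0.691789 = 1.4455.
Lab-frame lifetime: Δt = γτ = 1.4455 × 3.31 ns = 4.7846 ns.
Distance: d = vΔt = 0.7221 × 2.998×10⁸ m/s × 4.7846×10^-9 s = 1.04 m.

1.04 m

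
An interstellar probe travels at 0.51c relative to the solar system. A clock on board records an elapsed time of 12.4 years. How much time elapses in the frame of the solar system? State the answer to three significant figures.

14.4 years

Lorentz factor: γ = (1 − 0.2601)^(−1/2) = 1.1626.
Time dilation: Δt = γ·Δτ = 1.1626 × 12.4 = 14.4 years.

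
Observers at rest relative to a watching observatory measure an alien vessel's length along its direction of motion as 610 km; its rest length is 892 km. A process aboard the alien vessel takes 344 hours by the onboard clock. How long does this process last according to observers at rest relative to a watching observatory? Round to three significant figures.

503 hours

Length contraction gives γ = L₀/L = 892/610 = 1.4623.
The same γ dilates the second interval: 1.4623 × 344 hours = 503 hours.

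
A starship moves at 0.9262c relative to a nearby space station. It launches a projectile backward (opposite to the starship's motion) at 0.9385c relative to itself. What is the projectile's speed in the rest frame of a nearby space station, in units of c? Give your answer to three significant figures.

0.0941c

In units of c, u = (u' + v)/(1 + u'v) with u' = −0.9385 and v = 0.9262.
Numerator: −0.9385 + 0.9262 = −0.0123. Denominator: 1 + (−0.9385)(0.9262) = 0.1307613.
u = −0.0123/0.1307613 = −0.094065, so the speed is 0.0941c.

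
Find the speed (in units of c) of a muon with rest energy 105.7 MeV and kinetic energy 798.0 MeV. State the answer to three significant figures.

γ = 1 + K/(mc²) = 1 + 798.0/105.7 = 8.5497.
β = √(1 − 1/γ²) = √(1 − 0.0136804) = √0.9863196 = 0.993.

0.993c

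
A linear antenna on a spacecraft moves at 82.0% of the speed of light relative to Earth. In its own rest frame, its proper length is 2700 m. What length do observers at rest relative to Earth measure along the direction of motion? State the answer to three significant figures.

1550 m

With β = 0.82, γ = 1/√(1 − 0.82²) = 1/√0.3276 = 1.7471.
Along the direction of motion the measured length is L₀/γ = 2700/1.7471 = 1550 m.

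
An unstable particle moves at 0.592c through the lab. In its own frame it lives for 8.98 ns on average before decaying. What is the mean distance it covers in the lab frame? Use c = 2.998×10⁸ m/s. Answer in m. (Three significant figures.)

γ = 1/√(1 − β²) = 1/√(1 − 0.350464) = 1/√0.649536 = 1/0.805938 = 1.2408.
Lab-frame lifetime: Δt = γτ = 1.2408 × 8.98 ns = 11.142 ns.
Distance: d = vΔt = 0.592 × 2.998×10⁸ m/s × 1.1142×10^-8 s = 1.98 m.

1.98 m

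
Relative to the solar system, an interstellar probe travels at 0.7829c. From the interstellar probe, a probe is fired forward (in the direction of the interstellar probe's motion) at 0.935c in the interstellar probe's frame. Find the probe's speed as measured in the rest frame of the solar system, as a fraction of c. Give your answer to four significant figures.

0.9919c

In units of c, u = (u' + v)/(1 + u'v) with u' = 0.935 and v = 0.7829.
Numerator: 0.935 + 0.7829 = 1.7179. Denominator: 1 + (0.935)(0.7829) = 1.7320115.
u = 1.7179/1.7320115 = 0.99185, so the speed is 0.9919c.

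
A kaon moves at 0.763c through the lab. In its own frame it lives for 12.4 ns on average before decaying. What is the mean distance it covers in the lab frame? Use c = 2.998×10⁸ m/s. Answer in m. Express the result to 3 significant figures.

γ = 1/√(1 − β²) = 1/√(1 − 0.582169) = 1/√0.417831 = 1/0.646398 = 1.547.
Lab-frame lifetime: Δt = γτ = 1.547 × 12.4 ns = 19.183 ns.
Distance: d = vΔt = 0.763 × 2.998×10⁸ m/s × 1.9183×10^-8 s = 4.39 m.

4.39 m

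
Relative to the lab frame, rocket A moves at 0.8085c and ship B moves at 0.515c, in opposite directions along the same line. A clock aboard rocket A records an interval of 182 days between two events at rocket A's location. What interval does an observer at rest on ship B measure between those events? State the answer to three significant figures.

511 days

Transform rocket A's velocity into ship B's frame: (0.8085 + 0.515)/(1 + 0.8085·0.515) = 1.3235/1.4163775, so the relative speed is 0.93443c.
γ for this relative speed: γ = 1/√(1 − 0.873159) = 2.8078.
Rocket A's interval is proper; time dilation gives Δt_B = γΔτ = 2.8078 × 182 days = 511 days.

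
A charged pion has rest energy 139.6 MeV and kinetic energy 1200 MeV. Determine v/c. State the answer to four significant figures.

0.9946

γ = 1 + K/(mc²) = 1 + 1200/139.6 = 9.596.
β = √(1 − 1/γ²) = √(1 − 0.0108597) = √0.9891403 = 0.9946.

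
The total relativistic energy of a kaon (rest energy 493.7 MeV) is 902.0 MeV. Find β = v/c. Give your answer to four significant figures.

0.8369

Total energy E = γmc² gives γ = 902.0/493.7 = 1.827.
Hence β = √(1 − 1/γ²) = √(1 − 0.299587) = √0.700413 = 0.8369.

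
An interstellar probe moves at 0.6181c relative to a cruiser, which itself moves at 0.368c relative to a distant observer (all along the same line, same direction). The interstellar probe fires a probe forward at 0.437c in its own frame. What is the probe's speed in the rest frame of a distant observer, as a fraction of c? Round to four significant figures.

Apply u = (u'+v)/(1+u'v) twice. Probe in the cruiser frame: (0.437+0.6181)/(1+0.437·0.6181) = 1.0551/1.2701097 = 0.83072c.
That velocity, transformed to the rest frame of a distant observer: (0.83072+0.368)/(1+0.83072·0.368) = 1.19872/1.30570496 = 0.91806c.

0.9181c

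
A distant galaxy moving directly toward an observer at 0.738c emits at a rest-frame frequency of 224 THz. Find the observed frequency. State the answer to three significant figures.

Relativistic Doppler (source moving toward): f_obs = f_src · √((1+β)/(1−β)).
With β = 0.738: factor = √(1.738/0.262) = 2.5756.
f_obs = 224 × 2.5756 = 577 THz.

577 THz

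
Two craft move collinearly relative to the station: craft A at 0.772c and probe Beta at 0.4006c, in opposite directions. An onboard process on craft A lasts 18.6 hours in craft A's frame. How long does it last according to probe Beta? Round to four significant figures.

41.81 hours

Speed of craft A in probe Beta's frame: u = (v_A + v_B)/(1 + v_A v_B/c²) = (0.772 + 0.4006)/(1 + 0.772×0.4006) = 1.1726/1.3092632 = 0.89562; |u| = 0.89562c.
γ for this relative speed: γ = 1/√(1 − 0.802135) = 2.2481.
The clock on craft A records proper time, so probe Beta measures Δt = γΔτ = 2.2481 × 18.6 = 41.81 hours.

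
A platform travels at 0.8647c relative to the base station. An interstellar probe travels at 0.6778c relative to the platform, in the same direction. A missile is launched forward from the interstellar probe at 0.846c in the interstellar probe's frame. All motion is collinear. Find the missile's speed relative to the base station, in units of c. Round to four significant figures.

0.9977c

Compose velocities in two stages. Stage 1 (into S'): u₁ = (0.846+0.6778)/(1+0.846×0.6778) = 0.96846.
Stage 2 (into S): u = (0.96846+0.8647)/(1+0.96846×0.8647) = 0.99768, so the speed is 0.9977c.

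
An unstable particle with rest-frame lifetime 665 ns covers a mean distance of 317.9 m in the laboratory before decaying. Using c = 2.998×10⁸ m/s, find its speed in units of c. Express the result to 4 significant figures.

0.8472c

Lab distance = (lab lifetime)·v = γτ·βc, so βγ = d/(cτ) = 317.9/(2.998×10⁸ × 6.650×10^-7) = 1.5945.
With βγ = 1.5945: γ² = 1 + (βγ)² = 3.54243, and β = (βγ)/γ = 1.5945/1.88213 = 0.8472.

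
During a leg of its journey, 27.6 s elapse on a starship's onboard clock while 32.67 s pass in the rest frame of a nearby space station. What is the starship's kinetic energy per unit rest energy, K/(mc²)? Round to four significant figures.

0.1837

The time-dilation ratio gives γ = 32.67/27.6 = 1.1837.
K/(mc²) = γ − 1 = 1.1837 − 1 = 0.1837.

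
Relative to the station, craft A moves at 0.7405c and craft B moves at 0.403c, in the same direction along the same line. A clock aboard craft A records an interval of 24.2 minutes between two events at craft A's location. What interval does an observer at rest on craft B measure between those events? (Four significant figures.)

27.60 minutes

Transform craft A's velocity into craft B's frame: (0.7405 − 0.403)/(1 − 0.7405·0.403) = 0.3375/0.7015785, so the relative speed is 0.48106c.
γ for this relative speed: γ = 1/√(1 − 0.231419) = 1.1407.
Craft A's interval is proper; time dilation gives Δt_B = γΔτ = 1.1407 × 24.2 minutes = 27.60 minutes.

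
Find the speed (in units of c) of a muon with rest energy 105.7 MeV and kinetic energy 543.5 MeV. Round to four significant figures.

K = (γ−1)mc², so γ = 1 + 543.5/105.7 = 6.1419.
Then v/c = √(1 − γ⁻²) = √(1 − 0.0265091) = √0.9734909 = 0.9867.

0.9867c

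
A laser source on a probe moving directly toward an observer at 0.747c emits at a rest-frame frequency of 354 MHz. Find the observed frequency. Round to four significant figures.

930.2 MHz

Relativistic Doppler (source moving toward): f_obs = f_src · √((1+β)/(1−β)).
With β = 0.747: factor = √(1.747/0.253) = 2.6278.
f_obs = 354 × 2.6278 = 930.2 MHz.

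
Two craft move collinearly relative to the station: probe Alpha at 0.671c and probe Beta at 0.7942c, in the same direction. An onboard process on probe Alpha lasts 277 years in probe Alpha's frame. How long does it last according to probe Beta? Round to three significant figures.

The velocity of probe Alpha relative to probe Beta is (0.671 − 0.7942)c / (1 − 0.671×0.7942) = −0.26376c; relative speed 0.26376c.
γ for this relative speed: γ = 1/√(1 − 0.0695693) = 1.0367.
Probe Alpha's interval is proper; time dilation gives Δt_B = γΔτ = 1.0367 × 277 years = 287 years.

287 years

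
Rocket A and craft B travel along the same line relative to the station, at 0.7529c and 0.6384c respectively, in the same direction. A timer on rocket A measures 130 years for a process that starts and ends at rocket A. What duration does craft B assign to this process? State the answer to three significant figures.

133 years

Transform rocket A's velocity into craft B's frame: (0.7529 − 0.6384)/(1 − 0.7529·0.6384) = 0.1145/0.51934864, so the relative speed is 0.22047c.
At |u| = 0.22047c, γ = (1 − 0.048607)^(−1/2) = 1.0252.
The clock on rocket A records proper time, so craft B measures Δt = γΔτ = 1.0252 × 130 = 133 years.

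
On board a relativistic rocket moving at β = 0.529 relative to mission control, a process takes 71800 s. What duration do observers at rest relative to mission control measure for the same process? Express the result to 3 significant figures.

With β = 0.529, γ = 1/√(1 − 0.529²) = 1/√0.720159 = 1.1784.
Time dilation: Δt = γ·Δτ = 1.1784 × 71800 = 84600 s.

84600 s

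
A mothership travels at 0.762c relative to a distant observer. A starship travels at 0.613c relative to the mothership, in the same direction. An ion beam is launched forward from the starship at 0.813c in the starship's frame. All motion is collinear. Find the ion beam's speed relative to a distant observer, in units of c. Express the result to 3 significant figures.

0.993c

Compose velocities in two stages. Stage 1 (into S'): u₁ = (0.813+0.613)/(1+0.813×0.613) = 0.9517.
Stage 2 (into S): u = (0.9517+0.762)/(1+0.9517×0.762) = 0.99334, so the speed is 0.993c.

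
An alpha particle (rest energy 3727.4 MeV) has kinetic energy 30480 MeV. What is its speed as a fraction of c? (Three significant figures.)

γ = 1 + K/(mc²) = 1 + 30480/3727.4 = 9.1773.
β = √(1 − 1/γ²) = √(1 − 0.0118733) = √0.9881267 = 0.994.

0.994c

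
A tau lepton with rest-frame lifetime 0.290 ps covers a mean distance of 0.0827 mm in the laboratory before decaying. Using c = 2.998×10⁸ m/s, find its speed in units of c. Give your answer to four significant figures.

0.6892c

d = βγcτ ⇒ βγ = d/(cτ) = 8.270×10^-5 m / (8.6942×10^-5 m) = 0.95121.
β = (βγ)/√(1+(βγ)²) = 0.95121/√1.9048 = 0.6892.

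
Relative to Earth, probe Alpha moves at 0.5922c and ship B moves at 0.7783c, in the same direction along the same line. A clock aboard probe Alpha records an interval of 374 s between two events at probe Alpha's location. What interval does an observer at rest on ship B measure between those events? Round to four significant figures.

398.5 s

Speed of probe Alpha in ship B's frame: u = (v_A − v_B)/(1 − v_A v_B/c²) = (0.5922 − 0.7783)/(1 − 0.5922×0.7783) = −0.1861/0.53909074 = −0.34521; |u| = 0.34521c.
γ for this relative speed: γ = 1/√(1 − 0.11917) = 1.0655.
Probe Alpha's interval is proper; time dilation gives Δt_B = γΔτ = 1.0655 × 374 s = 398.5 s.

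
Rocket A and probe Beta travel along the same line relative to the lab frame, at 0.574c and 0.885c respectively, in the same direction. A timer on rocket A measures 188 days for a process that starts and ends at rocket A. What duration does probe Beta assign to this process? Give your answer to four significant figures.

242.6 days

Speed of rocket A in probe Beta's frame: u = (v_A − v_B)/(1 − v_A v_B/c²) = (0.574 − 0.885)/(1 − 0.574×0.885) = −0.311/0.49201 = −0.6321; |u| = 0.6321c.
At |u| = 0.6321c, γ = (1 − 0.39955)^(−1/2) = 1.2905.
Rocket A's interval is proper; time dilation gives Δt_B = γΔτ = 1.2905 × 188 days = 242.6 days.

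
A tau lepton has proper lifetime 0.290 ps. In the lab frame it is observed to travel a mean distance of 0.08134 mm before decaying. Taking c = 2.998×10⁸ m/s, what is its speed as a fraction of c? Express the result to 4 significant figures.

0.6832c

Let x = d/(cτ) = 8.134×10^-5 m / (2.998×10⁸ m/s × 2.900×10^-13 s) = 0.93557. Since d = βγcτ, x = βγ = β/√(1−β²).
Solving: β² = x²/(1+x²) = 0.875291/1.875291 = 0.466749, so β = 0.6832.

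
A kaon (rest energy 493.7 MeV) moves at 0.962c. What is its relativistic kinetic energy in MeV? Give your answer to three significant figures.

1310 MeV

With β = 0.962, γ = 1/√(1 − 0.962²) = 1/√0.074556 = 3.6623.
Kinetic energy: K = (γ − 1)mc² = (3.6623 − 1) × 493.7 MeV = 2.6623 × 493.7 = 1310 MeV.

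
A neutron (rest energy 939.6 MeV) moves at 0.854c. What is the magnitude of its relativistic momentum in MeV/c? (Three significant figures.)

Lorentz factor: γ = (1 − 0.729316)^(−1/2) = 1.9221.
Momentum: p = γβ·mc = 1.9221 × 0.854 × 939.6 MeV/c = 1540 MeV/c.

1540 MeV/c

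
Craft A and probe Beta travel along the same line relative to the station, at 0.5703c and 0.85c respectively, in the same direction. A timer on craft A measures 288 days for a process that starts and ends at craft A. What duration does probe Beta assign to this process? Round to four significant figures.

Transform craft A's velocity into probe Beta's frame: (0.5703 − 0.85)/(1 − 0.5703·0.85) = −0.2797/0.515245, so the relative speed is 0.54285c.
At |u| = 0.54285c, γ = (1 − 0.294686)^(−1/2) = 1.1907.
The clock on craft A records proper time, so probe Beta measures Δt = γΔτ = 1.1907 × 288 = 342.9 days.

342.9 days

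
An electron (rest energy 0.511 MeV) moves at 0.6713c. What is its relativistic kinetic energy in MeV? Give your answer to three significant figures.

With β = 0.6713, γ = 1/√(1 − 0.6713²) = 1/√0.54935631 = 1.34919.
Kinetic energy: K = (γ − 1)mc² = (1.34919 − 1) × 0.511 MeV = 0.34919 × 0.511 = 0.178 MeV.

0.178 MeV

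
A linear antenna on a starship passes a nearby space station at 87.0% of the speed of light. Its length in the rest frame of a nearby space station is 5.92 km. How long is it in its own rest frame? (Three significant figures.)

12.0 km

With β = 0.87, γ = 1/√(1 − 0.87²) = 1/√0.2431 = 2.0282.
Proper length: L₀ = γ·L = 2.0282 × 5.92 = 12.0 km.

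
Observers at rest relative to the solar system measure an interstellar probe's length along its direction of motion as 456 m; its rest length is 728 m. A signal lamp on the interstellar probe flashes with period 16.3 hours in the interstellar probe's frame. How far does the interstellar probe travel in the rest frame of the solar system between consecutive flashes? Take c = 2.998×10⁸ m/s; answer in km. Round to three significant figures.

Length contraction gives γ = L₀/L = 728/456 = 1.59649.
β = √(1 − 1/γ²) = 0.77952. Lab-frame period = γτ = 1.59649×16.3 hours = 26.023 hours. Distance = βc × γτ = 0.77952 × 2.998×10⁸ m/s × 93682.8 s = 2.1894×10^13 m = 2.19×10^10 km.

2.19×10^10 km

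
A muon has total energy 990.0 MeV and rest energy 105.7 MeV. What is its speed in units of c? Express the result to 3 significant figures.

0.994c

γ = E/(mc²) = 990.0/105.7 = 9.3661.
β = √(1 − 1/γ²) = √(1 − 0.0113994) = √0.9886006 = 0.994.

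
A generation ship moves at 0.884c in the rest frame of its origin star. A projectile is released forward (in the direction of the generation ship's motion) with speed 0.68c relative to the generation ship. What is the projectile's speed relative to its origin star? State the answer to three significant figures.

0.977c

In units of c, u = (u' + v)/(1 + u'v) with u' = 0.68 and v = 0.884.
Numerator: 0.68 + 0.884 = 1.564. Denominator: 1 + (0.68)(0.884) = 1.60112.
u = 1.564/1.60112 = 0.97682, so the speed is 0.977c.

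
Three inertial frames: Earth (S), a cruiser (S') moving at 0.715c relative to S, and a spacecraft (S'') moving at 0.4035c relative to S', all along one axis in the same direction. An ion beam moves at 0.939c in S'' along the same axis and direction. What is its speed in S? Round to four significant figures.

0.9956c

Apply u = (u'+v)/(1+u'v) twice. Ion beam in the cruiser frame: (0.939+0.4035)/(1+0.939·0.4035) = 1.3425/1.3788865 = 0.97361c.
That velocity, transformed to the rest frame of Earth: (0.97361+0.715)/(1+0.97361·0.715) = 1.68861/1.69613115 = 0.99557c.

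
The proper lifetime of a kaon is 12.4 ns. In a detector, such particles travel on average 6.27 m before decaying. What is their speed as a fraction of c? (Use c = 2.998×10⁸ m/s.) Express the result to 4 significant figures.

0.8602c

Lab distance = (lab lifetime)·v = γτ·βc, so βγ = d/(cτ) = 6.270/(2.998×10⁸ × 1.240×10^-8) = 1.6866.
With βγ = 1.6866: γ² = 1 + (βγ)² = 3.84462, and β = (βγ)/γ = 1.6866/1.96077 = 0.8602.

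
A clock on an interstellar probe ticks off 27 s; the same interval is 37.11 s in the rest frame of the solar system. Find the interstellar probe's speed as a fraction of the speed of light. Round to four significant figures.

γ = Δt/Δτ = 37.11/27 = 1.3744.
β = √(1 − 1/γ²) = √(1 − 0.529388) = √0.470612 = 0.6860.

0.6860c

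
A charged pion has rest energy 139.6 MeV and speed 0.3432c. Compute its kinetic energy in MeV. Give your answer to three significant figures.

9.03 MeV

Lorentz factor: γ = (1 − 0.11778624)^(−1/2) = 1.064665.
Kinetic energy: K = (γ − 1)mc² = (1.064665 − 1) × 139.6 MeV = 0.064665 × 139.6 = 9.03 MeV.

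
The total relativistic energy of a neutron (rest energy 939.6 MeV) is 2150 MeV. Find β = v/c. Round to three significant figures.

Total energy E = γmc² gives γ = 2150/939.6 = 2.2882.
Hence β = √(1 − 1/γ²) = √(1 − 0.190991) = √0.809009 = 0.899.

0.899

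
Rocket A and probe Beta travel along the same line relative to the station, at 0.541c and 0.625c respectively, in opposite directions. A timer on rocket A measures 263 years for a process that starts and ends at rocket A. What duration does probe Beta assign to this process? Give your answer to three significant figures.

536 years

Transform rocket A's velocity into probe Beta's frame: (0.541 + 0.625)/(1 + 0.541·0.625) = 1.166/1.338125, so the relative speed is 0.87137c.
At |u| = 0.87137c, γ = (1 − 0.759286)^(−1/2) = 2.0382.
The clock on rocket A records proper time, so probe Beta measures Δt = γΔτ = 2.0382 × 263 = 536 years.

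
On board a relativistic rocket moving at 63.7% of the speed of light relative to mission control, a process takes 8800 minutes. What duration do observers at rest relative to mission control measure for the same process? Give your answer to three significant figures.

11400 minutes

With β = 0.637, γ = 1/√(1 − 0.637²) = 1/√0.594231 = 1.2972.
Time dilation: Δt = γ·Δτ = 1.2972 × 8800 = 11400 minutes.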